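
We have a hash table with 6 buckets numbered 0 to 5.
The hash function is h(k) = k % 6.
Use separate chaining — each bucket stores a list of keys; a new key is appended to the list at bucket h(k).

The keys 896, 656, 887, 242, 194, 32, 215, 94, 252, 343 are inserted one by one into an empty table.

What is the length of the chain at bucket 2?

5

896 → bucket 2
656 → bucket 2 (collision)
887 → bucket 5
242 → bucket 2 (collision)
194 → bucket 2 (collision)
32 → bucket 2 (collision)
215 → bucket 5 (collision)
94 → bucket 4
252 → bucket 0
343 → bucket 1
Final buckets:
0: 252
1: 343
2: 896 -> 656 -> 242 -> 194 -> 32
3: ∅
4: 94
5: 887 -> 215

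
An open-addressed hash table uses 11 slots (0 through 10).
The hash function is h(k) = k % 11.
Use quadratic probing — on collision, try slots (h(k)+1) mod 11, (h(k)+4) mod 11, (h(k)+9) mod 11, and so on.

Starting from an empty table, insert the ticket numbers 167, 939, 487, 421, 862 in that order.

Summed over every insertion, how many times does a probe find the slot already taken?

3

167 hashes to 2; slot 2 is free → place at 2.
939 hashes to 4; slot 4 is free → place at 4.
487 hashes to 3; slot 3 is free → place at 3.
421 hashes to 3; 3,4 taken → place at 7.
862 hashes to 4; 4 taken → place at 5.
Table: [_, _, 167, 487, 939, 862, _, 421, _, _, _]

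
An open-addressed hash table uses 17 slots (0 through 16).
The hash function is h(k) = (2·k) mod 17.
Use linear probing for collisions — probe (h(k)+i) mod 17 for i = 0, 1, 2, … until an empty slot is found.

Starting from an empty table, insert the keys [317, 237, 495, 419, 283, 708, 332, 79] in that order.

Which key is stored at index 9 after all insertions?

79

Insert 317: h=5, slot 5 empty => index 5.
Insert 237: h=15, slot 15 empty => index 15.
Insert 495: h=4, slot 4 empty => index 4.
Insert 419: h=5, slot 5 occupied => index 6.
Insert 283: h=5, slots 5,6 occupied => index 7.
Insert 708: h=5, slots 5,6,7 occupied => index 8.
Insert 332: h=1, slot 1 empty => index 1.
Insert 79: h=5, slots 5,6,7,8 occupied => index 9.
Table: [., 332, ., ., 495, 317, 419, 283, 708, 79, ., ., ., ., ., 237, .]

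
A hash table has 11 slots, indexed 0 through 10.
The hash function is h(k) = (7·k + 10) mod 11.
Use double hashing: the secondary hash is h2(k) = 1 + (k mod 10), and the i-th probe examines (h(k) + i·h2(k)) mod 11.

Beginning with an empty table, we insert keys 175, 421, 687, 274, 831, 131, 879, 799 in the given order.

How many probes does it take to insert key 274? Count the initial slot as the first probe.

Insert 175: h=3, slot 3 empty => index 3.
Insert 421: h=9, slot 9 empty => index 9.
Insert 687: h=1, slot 1 empty => index 1.
Insert 274: h=3, h2=5, slot 3 occupied => index 8.
Insert 831: h=8, h2=2, slot 8 occupied => index 10.
Insert 131: h=3, h2=2, slot 3 occupied => index 5.
Insert 879: h=3, h2=10, slot 3 occupied => index 2.
Insert 799: h=4, slot 4 empty => index 4.
Table: [-, 687, 879, 175, 799, 131, -, -, 274, 421, 831]

2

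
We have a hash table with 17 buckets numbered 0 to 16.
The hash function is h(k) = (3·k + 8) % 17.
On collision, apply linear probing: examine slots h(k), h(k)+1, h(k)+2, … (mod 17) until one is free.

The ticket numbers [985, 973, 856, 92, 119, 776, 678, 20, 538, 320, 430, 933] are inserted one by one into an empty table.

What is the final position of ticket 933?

4

985 hashes to 5; slot 5 is free → place at 5.
973 hashes to 3; slot 3 is free → place at 3.
856 hashes to 9; slot 9 is free → place at 9.
92 hashes to 12; slot 12 is free → place at 12.
119 hashes to 8; slot 8 is free → place at 8.
776 hashes to 7; slot 7 is free → place at 7.
678 hashes to 2; slot 2 is free → place at 2.
20 hashes to 0; slot 0 is free → place at 0.
538 hashes to 7; 7,8,9 taken → place at 10.
320 hashes to 16; slot 16 is free → place at 16.
430 hashes to 6; slot 6 is free → place at 6.
933 hashes to 2; 2,3 taken → place at 4.
Table: [20, ., 678, 973, 933, 985, 430, 776, 119, 856, 538, ., 92, ., ., ., 320]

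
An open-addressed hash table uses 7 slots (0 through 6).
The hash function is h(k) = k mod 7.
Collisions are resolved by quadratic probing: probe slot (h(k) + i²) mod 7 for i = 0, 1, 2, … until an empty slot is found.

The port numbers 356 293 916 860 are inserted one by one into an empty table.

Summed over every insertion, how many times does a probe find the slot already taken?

6

356: h=6 → slot 6
293: h=6, probe 6,0 → slot 0
916: h=6, probe 6,0,3 → slot 3
860: h=6, probe 6,0,3,1 → slot 1
Table: [293, 860, _, 916, _, _, 356]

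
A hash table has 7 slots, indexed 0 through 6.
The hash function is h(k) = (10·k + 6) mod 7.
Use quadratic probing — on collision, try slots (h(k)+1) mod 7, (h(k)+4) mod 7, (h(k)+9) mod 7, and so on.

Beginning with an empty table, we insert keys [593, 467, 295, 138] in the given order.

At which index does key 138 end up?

4

593 hashes to 0; slot 0 is free -> place at 0.
467 hashes to 0; 0 taken -> place at 1.
295 hashes to 2; slot 2 is free -> place at 2.
138 hashes to 0; 0,1 taken -> place at 4.
Table: [593, 467, 295, _, 138, _, _]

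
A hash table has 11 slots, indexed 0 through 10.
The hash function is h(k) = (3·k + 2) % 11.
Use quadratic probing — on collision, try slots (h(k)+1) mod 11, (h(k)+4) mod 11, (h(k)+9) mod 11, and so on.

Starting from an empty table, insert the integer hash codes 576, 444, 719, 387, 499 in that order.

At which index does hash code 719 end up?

7

576: h=3 => slot 3
444: h=3, probe 3,4 => slot 4
719: h=3, probe 3,4,7 => slot 7
387: h=8 => slot 8
499: h=3, probe 3,4,7,1 => slot 1
Table: [—, 499, —, 576, 444, —, —, 719, 387, —, —]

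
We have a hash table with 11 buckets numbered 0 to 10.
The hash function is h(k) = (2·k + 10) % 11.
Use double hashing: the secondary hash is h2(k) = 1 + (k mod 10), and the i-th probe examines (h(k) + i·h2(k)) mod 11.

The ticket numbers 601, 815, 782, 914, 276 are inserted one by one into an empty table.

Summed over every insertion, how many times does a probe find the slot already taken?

601: h=2 -> slot 2
815: h=1 -> slot 1
782: h=1, h2=3, probe 1,4 -> slot 4
914: h=1, h2=5, probe 1,6 -> slot 6
276: h=1, h2=7, probe 1,8 -> slot 8
Table: [., 815, 601, ., 782, ., 914, ., 276, ., .]

3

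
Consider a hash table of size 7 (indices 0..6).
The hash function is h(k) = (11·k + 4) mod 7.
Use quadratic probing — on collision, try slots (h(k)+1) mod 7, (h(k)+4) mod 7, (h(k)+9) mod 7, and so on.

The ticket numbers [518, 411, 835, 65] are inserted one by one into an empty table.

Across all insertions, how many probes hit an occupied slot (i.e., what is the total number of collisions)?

518 hashes to 4; slot 4 is free → place at 4.
411 hashes to 3; slot 3 is free → place at 3.
835 hashes to 5; slot 5 is free → place at 5.
65 hashes to 5; 5 taken → place at 6.
Table: [., ., ., 411, 518, 835, 65]

1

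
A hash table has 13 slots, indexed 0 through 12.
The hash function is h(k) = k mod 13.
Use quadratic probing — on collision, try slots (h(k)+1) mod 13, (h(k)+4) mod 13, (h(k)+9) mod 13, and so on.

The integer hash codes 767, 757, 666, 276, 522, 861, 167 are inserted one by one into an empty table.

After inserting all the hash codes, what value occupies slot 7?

767 hashes to 0; slot 0 is free => place at 0.
757 hashes to 3; slot 3 is free => place at 3.
666 hashes to 3; 3 taken => place at 4.
276 hashes to 3; 3,4 taken => place at 7.
522 hashes to 2; slot 2 is free => place at 2.
861 hashes to 3; 3,4,7 taken => place at 12.
167 hashes to 11; slot 11 is free => place at 11.
Table: [767, —, 522, 757, 666, —, —, 276, —, —, —, 167, 861]

276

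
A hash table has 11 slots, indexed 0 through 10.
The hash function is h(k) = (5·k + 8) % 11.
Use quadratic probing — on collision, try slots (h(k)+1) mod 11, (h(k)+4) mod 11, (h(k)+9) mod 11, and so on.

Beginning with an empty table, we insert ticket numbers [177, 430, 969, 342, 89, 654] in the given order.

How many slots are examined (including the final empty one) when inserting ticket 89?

5

Insert 177: h=2, slot 2 empty -> index 2.
Insert 430: h=2, slot 2 occupied -> index 3.
Insert 969: h=2, slots 2,3 occupied -> index 6.
Insert 342: h=2, slots 2,3,6 occupied -> index 0.
Insert 89: h=2, slots 2,3,6,0 occupied -> index 7.
Insert 654: h=0, slot 0 occupied -> index 1.
Table: [342, 654, 177, 430, ., ., 969, 89, ., ., .]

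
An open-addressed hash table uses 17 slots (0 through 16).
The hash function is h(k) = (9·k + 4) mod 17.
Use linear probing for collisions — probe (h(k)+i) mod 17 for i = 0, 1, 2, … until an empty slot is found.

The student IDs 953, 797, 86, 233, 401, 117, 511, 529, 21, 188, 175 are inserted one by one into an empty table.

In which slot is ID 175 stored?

0

953 hashes to 13; slot 13 is free → place at 13.
797 hashes to 3; slot 3 is free → place at 3.
86 hashes to 13; 13 taken → place at 14.
233 hashes to 10; slot 10 is free → place at 10.
401 hashes to 9; slot 9 is free → place at 9.
117 hashes to 3; 3 taken → place at 4.
511 hashes to 13; 13,14 taken → place at 15.
529 hashes to 5; slot 5 is free → place at 5.
21 hashes to 6; slot 6 is free → place at 6.
188 hashes to 13; 13,14,15 taken → place at 16.
175 hashes to 15; 15,16 taken → place at 0.
Table: [175, ., ., 797, 117, 529, 21, ., ., 401, 233, ., ., 953, 86, 511, 188]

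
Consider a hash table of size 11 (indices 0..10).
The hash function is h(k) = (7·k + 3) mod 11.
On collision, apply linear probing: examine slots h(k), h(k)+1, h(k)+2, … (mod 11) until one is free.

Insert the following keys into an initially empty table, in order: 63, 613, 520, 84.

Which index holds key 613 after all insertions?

63: h=4 => slot 4
613: h=4, probe 4,5 => slot 5
520: h=2 => slot 2
84: h=8 => slot 8
Table: [∅, ∅, 520, ∅, 63, 613, ∅, ∅, 84, ∅, ∅]

5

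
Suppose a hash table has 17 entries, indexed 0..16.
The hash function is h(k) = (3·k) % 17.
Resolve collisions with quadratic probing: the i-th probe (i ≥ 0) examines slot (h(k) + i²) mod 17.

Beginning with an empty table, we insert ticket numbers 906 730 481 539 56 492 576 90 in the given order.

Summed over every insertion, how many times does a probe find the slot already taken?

906 hashes to 15; slot 15 is free => place at 15.
730 hashes to 14; slot 14 is free => place at 14.
481 hashes to 15; 15 taken => place at 16.
539 hashes to 2; slot 2 is free => place at 2.
56 hashes to 15; 15,16,2 taken => place at 7.
492 hashes to 14; 14,15 taken => place at 1.
576 hashes to 11; slot 11 is free => place at 11.
90 hashes to 15; 15,16,2,7,14 taken => place at 6.
Table: [., 492, 539, ., ., ., 90, 56, ., ., ., 576, ., ., 730, 906, 481]

11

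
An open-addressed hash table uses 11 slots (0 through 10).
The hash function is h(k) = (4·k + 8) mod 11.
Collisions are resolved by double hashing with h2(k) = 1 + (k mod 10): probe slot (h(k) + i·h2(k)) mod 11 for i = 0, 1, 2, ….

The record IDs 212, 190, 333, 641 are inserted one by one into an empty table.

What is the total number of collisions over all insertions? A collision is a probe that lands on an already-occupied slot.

3

212: h=9 → slot 9
190: h=9, h2=1, probe 9,10 → slot 10
333: h=9, h2=4, probe 9,2 → slot 2
641: h=9, h2=2, probe 9,0 → slot 0
Table: [641, ., 333, ., ., ., ., ., ., 212, 190]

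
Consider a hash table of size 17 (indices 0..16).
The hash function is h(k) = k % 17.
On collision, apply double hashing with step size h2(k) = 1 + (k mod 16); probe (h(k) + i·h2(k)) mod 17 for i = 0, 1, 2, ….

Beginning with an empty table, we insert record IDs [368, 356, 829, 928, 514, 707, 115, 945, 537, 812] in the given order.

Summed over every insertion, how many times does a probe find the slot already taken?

5

368: h=11 → slot 11
356: h=16 → slot 16
829: h=13 → slot 13
928: h=10 → slot 10
514: h=4 → slot 4
707: h=10, h2=4, probe 10,14 → slot 14
115: h=13, h2=4, probe 13,0 → slot 0
945: h=10, h2=2, probe 10,12 → slot 12
537: h=10, h2=10, probe 10,3 → slot 3
812: h=13, h2=13, probe 13,9 → slot 9
Table: [115, -, -, 537, 514, -, -, -, -, 812, 928, 368, 945, 829, 707, -, 356]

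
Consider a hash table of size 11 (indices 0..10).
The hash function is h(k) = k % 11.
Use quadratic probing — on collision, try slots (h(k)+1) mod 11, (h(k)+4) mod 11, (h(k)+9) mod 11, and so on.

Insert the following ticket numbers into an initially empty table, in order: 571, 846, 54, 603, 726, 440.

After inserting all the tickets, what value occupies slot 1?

726

571: h=10 -> slot 10
846: h=10, probe 10,0 -> slot 0
54: h=10, probe 10,0,3 -> slot 3
603: h=9 -> slot 9
726: h=0, probe 0,1 -> slot 1
440: h=0, probe 0,1,4 -> slot 4
Table: [846, 726, ∅, 54, 440, ∅, ∅, ∅, ∅, 603, 571]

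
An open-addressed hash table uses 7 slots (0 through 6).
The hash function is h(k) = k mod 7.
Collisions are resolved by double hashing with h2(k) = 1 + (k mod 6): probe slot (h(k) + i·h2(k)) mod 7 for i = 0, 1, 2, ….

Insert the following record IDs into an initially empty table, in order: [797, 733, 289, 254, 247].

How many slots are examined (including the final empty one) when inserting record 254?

Insert 797: h=6, slot 6 empty => index 6.
Insert 733: h=5, slot 5 empty => index 5.
Insert 289: h=2, slot 2 empty => index 2.
Insert 254: h=2, h2=3, slots 2,5 occupied => index 1.
Insert 247: h=2, h2=2, slot 2 occupied => index 4.
Table: [—, 254, 289, —, 247, 733, 797]

3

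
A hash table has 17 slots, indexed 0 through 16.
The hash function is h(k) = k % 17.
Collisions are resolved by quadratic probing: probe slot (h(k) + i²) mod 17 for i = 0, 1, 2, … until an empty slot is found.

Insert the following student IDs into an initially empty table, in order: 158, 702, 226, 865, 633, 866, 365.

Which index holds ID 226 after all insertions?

9

Insert 158: h=5, slot 5 empty -> index 5.
Insert 702: h=5, slot 5 occupied -> index 6.
Insert 226: h=5, slots 5,6 occupied -> index 9.
Insert 865: h=15, slot 15 empty -> index 15.
Insert 633: h=4, slot 4 empty -> index 4.
Insert 866: h=16, slot 16 empty -> index 16.
Insert 365: h=8, slot 8 empty -> index 8.
Table: [∅, ∅, ∅, ∅, 633, 158, 702, ∅, 365, 226, ∅, ∅, ∅, ∅, ∅, 865, 866]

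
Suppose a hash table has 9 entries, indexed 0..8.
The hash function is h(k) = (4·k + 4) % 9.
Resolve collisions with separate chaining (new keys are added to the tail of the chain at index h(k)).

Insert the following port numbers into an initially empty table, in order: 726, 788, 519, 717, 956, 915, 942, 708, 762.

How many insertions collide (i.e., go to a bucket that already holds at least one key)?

6

Insert 726: h=1, bucket 1 empty -> new chain.
Insert 788: h=6, bucket 6 empty -> new chain.
Insert 519: h=1, bucket 1 nonempty -> append to chain.
Insert 717: h=1, bucket 1 nonempty -> append to chain.
Insert 956: h=3, bucket 3 empty -> new chain.
Insert 915: h=1, bucket 1 nonempty -> append to chain.
Insert 942: h=1, bucket 1 nonempty -> append to chain.
Insert 708: h=1, bucket 1 nonempty -> append to chain.
Insert 762: h=1, bucket 1 nonempty -> append to chain.
Final buckets:
0: _
1: 726 -> 519 -> 717 -> 915 -> 942 -> 708 -> 762
2: _
3: 956
4: _
5: _
6: 788
7: _
8: _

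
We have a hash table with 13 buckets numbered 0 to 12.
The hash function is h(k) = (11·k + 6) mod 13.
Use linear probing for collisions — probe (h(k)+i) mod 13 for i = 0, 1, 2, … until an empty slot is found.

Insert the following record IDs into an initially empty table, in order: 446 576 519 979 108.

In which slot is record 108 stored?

Insert 446: h=11, slot 11 empty → index 11.
Insert 576: h=11, slot 11 occupied → index 12.
Insert 519: h=8, slot 8 empty → index 8.
Insert 979: h=11, slots 11,12 occupied → index 0.
Insert 108: h=11, slots 11,12,0 occupied → index 1.
Table: [979, 108, ., ., ., ., ., ., 519, ., ., 446, 576]

1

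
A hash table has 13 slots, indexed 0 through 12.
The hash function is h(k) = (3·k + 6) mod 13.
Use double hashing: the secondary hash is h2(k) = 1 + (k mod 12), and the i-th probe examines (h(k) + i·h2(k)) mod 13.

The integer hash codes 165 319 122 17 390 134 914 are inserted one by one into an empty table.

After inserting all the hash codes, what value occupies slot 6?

165: h=7 -> slot 7
319: h=1 -> slot 1
122: h=8 -> slot 8
17: h=5 -> slot 5
390: h=6 -> slot 6
134: h=5, h2=3, probe 5,8,11 -> slot 11
914: h=5, h2=3, probe 5,8,11,1,4 -> slot 4
Table: [—, 319, —, —, 914, 17, 390, 165, 122, —, —, 134, —]

390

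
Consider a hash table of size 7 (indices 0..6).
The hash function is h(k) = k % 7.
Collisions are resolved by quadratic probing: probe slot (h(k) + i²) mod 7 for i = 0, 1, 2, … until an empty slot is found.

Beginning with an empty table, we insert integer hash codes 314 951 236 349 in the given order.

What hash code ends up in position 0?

314 hashes to 6; slot 6 is free => place at 6.
951 hashes to 6; 6 taken => place at 0.
236 hashes to 5; slot 5 is free => place at 5.
349 hashes to 6; 6,0 taken => place at 3.
Table: [951, —, —, 349, —, 236, 314]

951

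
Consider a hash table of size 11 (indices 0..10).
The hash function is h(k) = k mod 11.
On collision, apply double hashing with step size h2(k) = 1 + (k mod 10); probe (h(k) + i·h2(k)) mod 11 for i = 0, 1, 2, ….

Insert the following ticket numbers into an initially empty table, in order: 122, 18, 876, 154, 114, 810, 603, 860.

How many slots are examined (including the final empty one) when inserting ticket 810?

2

Insert 122: h=1, slot 1 empty -> index 1.
Insert 18: h=7, slot 7 empty -> index 7.
Insert 876: h=7, h2=7, slot 7 occupied -> index 3.
Insert 154: h=0, slot 0 empty -> index 0.
Insert 114: h=4, slot 4 empty -> index 4.
Insert 810: h=7, h2=1, slot 7 occupied -> index 8.
Insert 603: h=9, slot 9 empty -> index 9.
Insert 860: h=2, slot 2 empty -> index 2.
Table: [154, 122, 860, 876, 114, —, —, 18, 810, 603, —]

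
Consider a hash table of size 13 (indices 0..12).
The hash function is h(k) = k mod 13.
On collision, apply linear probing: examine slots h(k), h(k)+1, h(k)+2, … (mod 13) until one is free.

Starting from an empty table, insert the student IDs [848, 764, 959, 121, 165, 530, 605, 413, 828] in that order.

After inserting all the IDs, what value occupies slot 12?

530

848: h=3 -> slot 3
764: h=10 -> slot 10
959: h=10, probe 10,11 -> slot 11
121: h=4 -> slot 4
165: h=9 -> slot 9
530: h=10, probe 10,11,12 -> slot 12
605: h=7 -> slot 7
413: h=10, probe 10,11,12,0 -> slot 0
828: h=9, probe 9,10,11,12,0,1 -> slot 1
Table: [413, 828, ∅, 848, 121, ∅, ∅, 605, ∅, 165, 764, 959, 530]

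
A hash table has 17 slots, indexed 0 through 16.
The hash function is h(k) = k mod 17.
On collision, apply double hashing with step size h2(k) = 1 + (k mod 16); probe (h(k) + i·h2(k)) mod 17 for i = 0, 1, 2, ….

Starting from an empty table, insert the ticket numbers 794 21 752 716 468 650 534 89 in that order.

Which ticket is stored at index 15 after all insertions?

650

794: h=12 => slot 12
21: h=4 => slot 4
752: h=4, h2=1, probe 4,5 => slot 5
716: h=2 => slot 2
468: h=9 => slot 9
650: h=4, h2=11, probe 4,15 => slot 15
534: h=7 => slot 7
89: h=4, h2=10, probe 4,14 => slot 14
Table: [., ., 716, ., 21, 752, ., 534, ., 468, ., ., 794, ., 89, 650, .]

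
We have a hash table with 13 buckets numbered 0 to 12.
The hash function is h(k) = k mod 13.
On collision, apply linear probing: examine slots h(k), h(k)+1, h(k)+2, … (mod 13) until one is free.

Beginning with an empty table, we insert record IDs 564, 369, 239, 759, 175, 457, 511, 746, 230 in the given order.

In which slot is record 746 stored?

10

564 hashes to 5; slot 5 is free → place at 5.
369 hashes to 5; 5 taken → place at 6.
239 hashes to 5; 5,6 taken → place at 7.
759 hashes to 5; 5,6,7 taken → place at 8.
175 hashes to 6; 6,7,8 taken → place at 9.
457 hashes to 2; slot 2 is free → place at 2.
511 hashes to 4; slot 4 is free → place at 4.
746 hashes to 5; 5,6,7,8,9 taken → place at 10.
230 hashes to 9; 9,10 taken → place at 11.
Table: [-, -, 457, -, 511, 564, 369, 239, 759, 175, 746, 230, -]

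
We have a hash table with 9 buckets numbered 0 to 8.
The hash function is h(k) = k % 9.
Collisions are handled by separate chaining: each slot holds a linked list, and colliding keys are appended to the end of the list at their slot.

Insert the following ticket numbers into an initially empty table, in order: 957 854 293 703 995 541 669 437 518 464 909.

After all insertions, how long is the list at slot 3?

957 -> bucket 3
854 -> bucket 8
293 -> bucket 5
703 -> bucket 1
995 -> bucket 5 (collision)
541 -> bucket 1 (collision)
669 -> bucket 3 (collision)
437 -> bucket 5 (collision)
518 -> bucket 5 (collision)
464 -> bucket 5 (collision)
909 -> bucket 0
Final buckets:
0: 909
1: 703 -> 541
2: _
3: 957 -> 669
4: _
5: 293 -> 995 -> 437 -> 518 -> 464
6: _
7: _
8: 854

2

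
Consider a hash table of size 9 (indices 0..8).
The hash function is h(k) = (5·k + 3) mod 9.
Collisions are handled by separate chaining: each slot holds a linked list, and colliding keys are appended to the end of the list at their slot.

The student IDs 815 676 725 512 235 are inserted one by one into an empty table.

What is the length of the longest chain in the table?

815 → bucket 1
676 → bucket 8
725 → bucket 1 (collision)
512 → bucket 7
235 → bucket 8 (collision)
Final buckets:
0: -
1: 815 -> 725
2: -
3: -
4: -
5: -
6: -
7: 512
8: 676 -> 235

2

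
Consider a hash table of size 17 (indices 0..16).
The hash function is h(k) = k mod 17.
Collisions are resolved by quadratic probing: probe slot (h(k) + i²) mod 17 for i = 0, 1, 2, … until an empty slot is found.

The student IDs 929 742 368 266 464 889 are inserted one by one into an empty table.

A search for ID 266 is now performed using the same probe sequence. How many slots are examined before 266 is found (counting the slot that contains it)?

929 hashes to 11; slot 11 is free => place at 11.
742 hashes to 11; 11 taken => place at 12.
368 hashes to 11; 11,12 taken => place at 15.
266 hashes to 11; 11,12,15 taken => place at 3.
464 hashes to 5; slot 5 is free => place at 5.
889 hashes to 5; 5 taken => place at 6.
Table: [_, _, _, 266, _, 464, 889, _, _, _, _, 929, 742, _, _, 368, _]
Lookup 266: h=11, probe 11,12,15,3 → found at 3.

4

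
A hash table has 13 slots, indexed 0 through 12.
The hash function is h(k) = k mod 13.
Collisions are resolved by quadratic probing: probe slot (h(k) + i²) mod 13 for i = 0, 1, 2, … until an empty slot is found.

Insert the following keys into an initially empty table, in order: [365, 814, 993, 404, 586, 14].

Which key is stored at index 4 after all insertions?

14

365: h=1 => slot 1
814: h=8 => slot 8
993: h=5 => slot 5
404: h=1, probe 1,2 => slot 2
586: h=1, probe 1,2,5,10 => slot 10
14: h=1, probe 1,2,5,10,4 => slot 4
Table: [—, 365, 404, —, 14, 993, —, —, 814, —, 586, —, —]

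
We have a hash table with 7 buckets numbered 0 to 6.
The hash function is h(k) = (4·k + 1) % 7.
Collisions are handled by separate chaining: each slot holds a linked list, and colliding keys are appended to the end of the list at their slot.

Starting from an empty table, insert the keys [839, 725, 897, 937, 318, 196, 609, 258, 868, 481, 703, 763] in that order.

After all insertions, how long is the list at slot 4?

Insert 839: h=4, bucket 4 empty → new chain.
Insert 725: h=3, bucket 3 empty → new chain.
Insert 897: h=5, bucket 5 empty → new chain.
Insert 937: h=4, bucket 4 nonempty → append to chain.
Insert 318: h=6, bucket 6 empty → new chain.
Insert 196: h=1, bucket 1 empty → new chain.
Insert 609: h=1, bucket 1 nonempty → append to chain.
Insert 258: h=4, bucket 4 nonempty → append to chain.
Insert 868: h=1, bucket 1 nonempty → append to chain.
Insert 481: h=0, bucket 0 empty → new chain.
Insert 703: h=6, bucket 6 nonempty → append to chain.
Insert 763: h=1, bucket 1 nonempty → append to chain.
Final buckets:
0: 481
1: 196 -> 609 -> 868 -> 763
2: .
3: 725
4: 839 -> 937 -> 258
5: 897
6: 318 -> 703

3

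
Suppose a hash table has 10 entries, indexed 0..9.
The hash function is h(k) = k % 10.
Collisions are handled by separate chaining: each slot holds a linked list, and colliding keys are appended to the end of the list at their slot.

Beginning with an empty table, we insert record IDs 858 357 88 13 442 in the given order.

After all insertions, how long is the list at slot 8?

2

858 → bucket 8
357 → bucket 7
88 → bucket 8 (collision)
13 → bucket 3
442 → bucket 2
Final buckets:
0: —
1: —
2: 442
3: 13
4: —
5: —
6: —
7: 357
8: 858 -> 88
9: —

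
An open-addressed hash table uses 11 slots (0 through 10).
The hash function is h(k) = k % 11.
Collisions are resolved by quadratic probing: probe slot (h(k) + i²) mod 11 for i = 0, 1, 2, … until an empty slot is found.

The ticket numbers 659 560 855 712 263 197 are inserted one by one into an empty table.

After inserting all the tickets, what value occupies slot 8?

Insert 659: h=10, slot 10 empty => index 10.
Insert 560: h=10, slot 10 occupied => index 0.
Insert 855: h=8, slot 8 empty => index 8.
Insert 712: h=8, slot 8 occupied => index 9.
Insert 263: h=10, slots 10,0 occupied => index 3.
Insert 197: h=10, slots 10,0,3,8 occupied => index 4.
Table: [560, —, —, 263, 197, —, —, —, 855, 712, 659]

855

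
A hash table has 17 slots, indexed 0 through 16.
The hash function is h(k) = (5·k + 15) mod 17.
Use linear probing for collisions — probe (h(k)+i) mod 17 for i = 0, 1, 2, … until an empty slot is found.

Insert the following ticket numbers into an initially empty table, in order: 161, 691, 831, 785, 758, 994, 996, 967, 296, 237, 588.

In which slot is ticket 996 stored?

15

161 hashes to 4; slot 4 is free → place at 4.
691 hashes to 2; slot 2 is free → place at 2.
831 hashes to 5; slot 5 is free → place at 5.
785 hashes to 13; slot 13 is free → place at 13.
758 hashes to 14; slot 14 is free → place at 14.
994 hashes to 4; 4,5 taken → place at 6.
996 hashes to 14; 14 taken → place at 15.
967 hashes to 5; 5,6 taken → place at 7.
296 hashes to 16; slot 16 is free → place at 16.
237 hashes to 10; slot 10 is free → place at 10.
588 hashes to 14; 14,15,16 taken → place at 0.
Table: [588, _, 691, _, 161, 831, 994, 967, _, _, 237, _, _, 785, 758, 996, 296]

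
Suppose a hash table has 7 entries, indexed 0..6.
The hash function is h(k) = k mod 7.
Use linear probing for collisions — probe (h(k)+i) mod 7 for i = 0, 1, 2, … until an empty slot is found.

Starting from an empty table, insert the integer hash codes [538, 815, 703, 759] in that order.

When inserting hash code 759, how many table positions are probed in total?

538 hashes to 6; slot 6 is free -> place at 6.
815 hashes to 3; slot 3 is free -> place at 3.
703 hashes to 3; 3 taken -> place at 4.
759 hashes to 3; 3,4 taken -> place at 5.
Table: [-, -, -, 815, 703, 759, 538]

3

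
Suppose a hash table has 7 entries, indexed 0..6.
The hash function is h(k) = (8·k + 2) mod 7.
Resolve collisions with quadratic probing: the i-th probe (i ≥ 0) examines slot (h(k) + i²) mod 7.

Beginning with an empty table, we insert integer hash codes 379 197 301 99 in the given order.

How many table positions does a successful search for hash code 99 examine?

Insert 379: h=3, slot 3 empty → index 3.
Insert 197: h=3, slot 3 occupied → index 4.
Insert 301: h=2, slot 2 empty → index 2.
Insert 99: h=3, slots 3,4 occupied → index 0.
Table: [99, ., 301, 379, 197, ., .]
Lookup 99: h=3, probe 3,4,0 → found at 0.

3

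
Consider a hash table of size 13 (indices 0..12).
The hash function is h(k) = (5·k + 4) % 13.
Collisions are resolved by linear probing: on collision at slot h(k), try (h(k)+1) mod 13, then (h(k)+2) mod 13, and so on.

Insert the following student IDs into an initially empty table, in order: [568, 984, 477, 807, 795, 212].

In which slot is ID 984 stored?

11

Insert 568: h=10, slot 10 empty -> index 10.
Insert 984: h=10, slot 10 occupied -> index 11.
Insert 477: h=10, slots 10,11 occupied -> index 12.
Insert 807: h=9, slot 9 empty -> index 9.
Insert 795: h=1, slot 1 empty -> index 1.
Insert 212: h=11, slots 11,12 occupied -> index 0.
Table: [212, 795, -, -, -, -, -, -, -, 807, 568, 984, 477]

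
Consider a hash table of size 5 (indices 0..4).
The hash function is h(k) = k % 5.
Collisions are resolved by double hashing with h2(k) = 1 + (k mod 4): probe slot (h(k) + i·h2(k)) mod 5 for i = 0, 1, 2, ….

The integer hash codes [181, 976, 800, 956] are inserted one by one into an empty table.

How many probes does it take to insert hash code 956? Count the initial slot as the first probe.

3

181 hashes to 1; slot 1 is free => place at 1.
976 hashes to 1, h2=1; 1 taken => place at 2.
800 hashes to 0; slot 0 is free => place at 0.
956 hashes to 1, h2=1; 1,2 taken => place at 3.
Table: [800, 181, 976, 956, ∅]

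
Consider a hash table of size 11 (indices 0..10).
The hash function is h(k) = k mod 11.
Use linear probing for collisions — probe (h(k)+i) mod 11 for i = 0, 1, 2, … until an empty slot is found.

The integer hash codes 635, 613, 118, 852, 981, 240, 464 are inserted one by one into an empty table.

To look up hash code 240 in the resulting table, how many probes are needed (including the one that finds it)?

Insert 635: h=8, slot 8 empty => index 8.
Insert 613: h=8, slot 8 occupied => index 9.
Insert 118: h=8, slots 8,9 occupied => index 10.
Insert 852: h=5, slot 5 empty => index 5.
Insert 981: h=2, slot 2 empty => index 2.
Insert 240: h=9, slots 9,10 occupied => index 0.
Insert 464: h=2, slot 2 occupied => index 3.
Table: [240, ∅, 981, 464, ∅, 852, ∅, ∅, 635, 613, 118]
Lookup 240: h=9, probe 9,10,0 → found at 0.

3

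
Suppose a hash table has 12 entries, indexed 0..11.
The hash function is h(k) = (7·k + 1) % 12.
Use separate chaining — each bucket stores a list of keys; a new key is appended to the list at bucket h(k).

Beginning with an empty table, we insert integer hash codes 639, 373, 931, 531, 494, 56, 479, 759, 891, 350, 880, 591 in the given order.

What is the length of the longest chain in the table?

5

639 -> bucket 10
373 -> bucket 8
931 -> bucket 2
531 -> bucket 10 (collision)
494 -> bucket 3
56 -> bucket 9
479 -> bucket 6
759 -> bucket 10 (collision)
891 -> bucket 10 (collision)
350 -> bucket 3 (collision)
880 -> bucket 5
591 -> bucket 10 (collision)
Final buckets:
0: —
1: —
2: 931
3: 494 -> 350
4: —
5: 880
6: 479
7: —
8: 373
9: 56
10: 639 -> 531 -> 759 -> 891 -> 591
11: —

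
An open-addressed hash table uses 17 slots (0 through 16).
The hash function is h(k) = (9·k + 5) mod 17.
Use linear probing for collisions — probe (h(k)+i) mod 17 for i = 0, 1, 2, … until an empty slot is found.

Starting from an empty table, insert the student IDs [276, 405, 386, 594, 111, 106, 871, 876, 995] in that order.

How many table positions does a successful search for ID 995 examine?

3

276 hashes to 7; slot 7 is free => place at 7.
405 hashes to 12; slot 12 is free => place at 12.
386 hashes to 11; slot 11 is free => place at 11.
594 hashes to 13; slot 13 is free => place at 13.
111 hashes to 1; slot 1 is free => place at 1.
106 hashes to 7; 7 taken => place at 8.
871 hashes to 7; 7,8 taken => place at 9.
876 hashes to 1; 1 taken => place at 2.
995 hashes to 1; 1,2 taken => place at 3.
Table: [—, 111, 876, 995, —, —, —, 276, 106, 871, —, 386, 405, 594, —, —, —]
Lookup 995: h=1, probe 1,2,3 → found at 3.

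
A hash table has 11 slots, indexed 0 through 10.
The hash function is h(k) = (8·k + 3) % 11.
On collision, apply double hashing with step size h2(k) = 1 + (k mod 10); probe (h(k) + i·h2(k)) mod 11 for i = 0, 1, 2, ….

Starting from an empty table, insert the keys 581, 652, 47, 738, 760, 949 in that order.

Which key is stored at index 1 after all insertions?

760

Insert 581: h=9, slot 9 empty → index 9.
Insert 652: h=5, slot 5 empty → index 5.
Insert 47: h=5, h2=8, slot 5 occupied → index 2.
Insert 738: h=0, slot 0 empty → index 0.
Insert 760: h=0, h2=1, slot 0 occupied → index 1.
Insert 949: h=5, h2=10, slot 5 occupied → index 4.
Table: [738, 760, 47, ., 949, 652, ., ., ., 581, .]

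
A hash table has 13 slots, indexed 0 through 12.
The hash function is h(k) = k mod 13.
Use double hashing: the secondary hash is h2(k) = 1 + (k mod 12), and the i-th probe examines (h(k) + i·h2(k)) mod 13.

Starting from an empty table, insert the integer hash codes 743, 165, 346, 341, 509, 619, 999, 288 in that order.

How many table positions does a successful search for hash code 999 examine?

743 hashes to 2; slot 2 is free -> place at 2.
165 hashes to 9; slot 9 is free -> place at 9.
346 hashes to 8; slot 8 is free -> place at 8.
341 hashes to 3; slot 3 is free -> place at 3.
509 hashes to 2, h2=6; 2,8 taken -> place at 1.
619 hashes to 8, h2=8; 8,3 taken -> place at 11.
999 hashes to 11, h2=4; 11,2 taken -> place at 6.
288 hashes to 2, h2=1; 2,3 taken -> place at 4.
Table: [—, 509, 743, 341, 288, —, 999, —, 346, 165, —, 619, —]
Lookup 999: h=11, h2=4, probe 11,2,6 → found at 6.

3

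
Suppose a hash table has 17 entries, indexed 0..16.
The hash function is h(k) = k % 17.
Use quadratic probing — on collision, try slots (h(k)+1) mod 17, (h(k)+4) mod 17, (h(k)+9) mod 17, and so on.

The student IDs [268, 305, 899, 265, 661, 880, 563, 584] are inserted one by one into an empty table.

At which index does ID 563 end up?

3

268 hashes to 13; slot 13 is free => place at 13.
305 hashes to 16; slot 16 is free => place at 16.
899 hashes to 15; slot 15 is free => place at 15.
265 hashes to 10; slot 10 is free => place at 10.
661 hashes to 15; 15,16 taken => place at 2.
880 hashes to 13; 13 taken => place at 14.
563 hashes to 2; 2 taken => place at 3.
584 hashes to 6; slot 6 is free => place at 6.
Table: [., ., 661, 563, ., ., 584, ., ., ., 265, ., ., 268, 880, 899, 305]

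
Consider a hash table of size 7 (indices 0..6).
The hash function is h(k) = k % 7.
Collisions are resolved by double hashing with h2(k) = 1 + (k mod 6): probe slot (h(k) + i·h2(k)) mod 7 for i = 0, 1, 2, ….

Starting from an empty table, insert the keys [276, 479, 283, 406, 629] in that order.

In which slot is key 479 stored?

276 hashes to 3; slot 3 is free => place at 3.
479 hashes to 3, h2=6; 3 taken => place at 2.
283 hashes to 3, h2=2; 3 taken => place at 5.
406 hashes to 0; slot 0 is free => place at 0.
629 hashes to 6; slot 6 is free => place at 6.
Table: [406, _, 479, 276, _, 283, 629]

2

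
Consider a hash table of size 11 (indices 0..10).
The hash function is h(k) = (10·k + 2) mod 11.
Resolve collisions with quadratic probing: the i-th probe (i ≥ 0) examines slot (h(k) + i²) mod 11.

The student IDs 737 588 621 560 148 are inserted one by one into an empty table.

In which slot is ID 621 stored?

9

Insert 737: h=2, slot 2 empty -> index 2.
Insert 588: h=8, slot 8 empty -> index 8.
Insert 621: h=8, slot 8 occupied -> index 9.
Insert 560: h=3, slot 3 empty -> index 3.
Insert 148: h=8, slots 8,9 occupied -> index 1.
Table: [_, 148, 737, 560, _, _, _, _, 588, 621, _]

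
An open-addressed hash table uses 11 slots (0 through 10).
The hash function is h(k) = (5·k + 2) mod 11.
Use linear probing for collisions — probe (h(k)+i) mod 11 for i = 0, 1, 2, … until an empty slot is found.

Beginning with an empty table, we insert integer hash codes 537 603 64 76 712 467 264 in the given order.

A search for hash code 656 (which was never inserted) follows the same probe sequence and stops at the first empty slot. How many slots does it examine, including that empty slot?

4

537 hashes to 3; slot 3 is free -> place at 3.
603 hashes to 3; 3 taken -> place at 4.
64 hashes to 3; 3,4 taken -> place at 5.
76 hashes to 8; slot 8 is free -> place at 8.
712 hashes to 9; slot 9 is free -> place at 9.
467 hashes to 5; 5 taken -> place at 6.
264 hashes to 2; slot 2 is free -> place at 2.
Table: [—, —, 264, 537, 603, 64, 467, —, 76, 712, —]
Lookup 656: h=4, probe 4,5,6,7 → slot 7 empty, not found.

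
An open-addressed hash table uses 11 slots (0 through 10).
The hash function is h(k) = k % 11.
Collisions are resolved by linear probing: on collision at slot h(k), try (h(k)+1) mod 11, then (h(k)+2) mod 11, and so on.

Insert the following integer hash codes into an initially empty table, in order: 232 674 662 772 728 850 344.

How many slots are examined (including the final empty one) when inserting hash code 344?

Insert 232: h=1, slot 1 empty → index 1.
Insert 674: h=3, slot 3 empty → index 3.
Insert 662: h=2, slot 2 empty → index 2.
Insert 772: h=2, slots 2,3 occupied → index 4.
Insert 728: h=2, slots 2,3,4 occupied → index 5.
Insert 850: h=3, slots 3,4,5 occupied → index 6.
Insert 344: h=3, slots 3,4,5,6 occupied → index 7.
Table: [—, 232, 662, 674, 772, 728, 850, 344, —, —, —]

5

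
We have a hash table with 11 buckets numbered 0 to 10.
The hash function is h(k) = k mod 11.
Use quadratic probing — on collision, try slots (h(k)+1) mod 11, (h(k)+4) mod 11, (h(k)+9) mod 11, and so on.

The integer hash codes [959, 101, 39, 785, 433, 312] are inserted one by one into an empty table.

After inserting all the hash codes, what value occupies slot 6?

959: h=2 => slot 2
101: h=2, probe 2,3 => slot 3
39: h=6 => slot 6
785: h=4 => slot 4
433: h=4, probe 4,5 => slot 5
312: h=4, probe 4,5,8 => slot 8
Table: [-, -, 959, 101, 785, 433, 39, -, 312, -, -]

39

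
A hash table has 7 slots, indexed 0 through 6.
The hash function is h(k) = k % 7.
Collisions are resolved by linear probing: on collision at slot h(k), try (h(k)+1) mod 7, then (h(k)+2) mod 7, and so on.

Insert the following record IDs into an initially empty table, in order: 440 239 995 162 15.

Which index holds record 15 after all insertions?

440: h=6 → slot 6
239: h=1 → slot 1
995: h=1, probe 1,2 → slot 2
162: h=1, probe 1,2,3 → slot 3
15: h=1, probe 1,2,3,4 → slot 4
Table: [_, 239, 995, 162, 15, _, 440]

4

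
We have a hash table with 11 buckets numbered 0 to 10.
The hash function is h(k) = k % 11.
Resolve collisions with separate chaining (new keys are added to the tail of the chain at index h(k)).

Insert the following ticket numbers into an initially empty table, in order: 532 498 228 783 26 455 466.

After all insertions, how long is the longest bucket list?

532 → bucket 4
498 → bucket 3
228 → bucket 8
783 → bucket 2
26 → bucket 4 (collision)
455 → bucket 4 (collision)
466 → bucket 4 (collision)
Final buckets:
0: —
1: —
2: 783
3: 498
4: 532 -> 26 -> 455 -> 466
5: —
6: —
7: —
8: 228
9: —
10: —

4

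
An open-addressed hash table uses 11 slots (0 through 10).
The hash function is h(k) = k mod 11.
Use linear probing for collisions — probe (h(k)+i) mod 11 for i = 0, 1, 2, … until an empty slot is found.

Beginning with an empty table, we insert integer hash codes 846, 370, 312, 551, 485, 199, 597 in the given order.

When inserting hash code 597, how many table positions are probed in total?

3

Insert 846: h=10, slot 10 empty => index 10.
Insert 370: h=7, slot 7 empty => index 7.
Insert 312: h=4, slot 4 empty => index 4.
Insert 551: h=1, slot 1 empty => index 1.
Insert 485: h=1, slot 1 occupied => index 2.
Insert 199: h=1, slots 1,2 occupied => index 3.
Insert 597: h=3, slots 3,4 occupied => index 5.
Table: [—, 551, 485, 199, 312, 597, —, 370, —, —, 846]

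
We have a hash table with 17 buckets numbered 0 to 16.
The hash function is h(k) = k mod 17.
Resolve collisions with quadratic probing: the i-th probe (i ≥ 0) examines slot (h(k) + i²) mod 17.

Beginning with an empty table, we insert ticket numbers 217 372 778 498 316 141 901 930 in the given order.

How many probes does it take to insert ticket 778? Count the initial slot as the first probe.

2

217: h=13 → slot 13
372: h=15 → slot 15
778: h=13, probe 13,14 → slot 14
498: h=5 → slot 5
316: h=10 → slot 10
141: h=5, probe 5,6 → slot 6
901: h=0 → slot 0
930: h=12 → slot 12
Table: [901, -, -, -, -, 498, 141, -, -, -, 316, -, 930, 217, 778, 372, -]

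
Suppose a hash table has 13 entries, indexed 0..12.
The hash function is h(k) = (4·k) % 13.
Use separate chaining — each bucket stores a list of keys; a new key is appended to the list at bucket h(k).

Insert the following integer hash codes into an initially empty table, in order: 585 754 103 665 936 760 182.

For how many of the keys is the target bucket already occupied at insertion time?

Insert 585: h=0, bucket 0 empty -> new chain.
Insert 754: h=0, bucket 0 nonempty -> append to chain.
Insert 103: h=9, bucket 9 empty -> new chain.
Insert 665: h=8, bucket 8 empty -> new chain.
Insert 936: h=0, bucket 0 nonempty -> append to chain.
Insert 760: h=11, bucket 11 empty -> new chain.
Insert 182: h=0, bucket 0 nonempty -> append to chain.
Final buckets:
0: 585 -> 754 -> 936 -> 182
1: -
2: -
3: -
4: -
5: -
6: -
7: -
8: 665
9: 103
10: -
11: 760
12: -

3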